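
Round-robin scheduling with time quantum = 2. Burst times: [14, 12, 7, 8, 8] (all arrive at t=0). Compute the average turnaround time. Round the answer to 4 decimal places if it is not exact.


Time quantum = 2
Execution trace:
  J1 runs 2 units, time = 2
  J2 runs 2 units, time = 4
  J3 runs 2 units, time = 6
  J4 runs 2 units, time = 8
  J5 runs 2 units, time = 10
  J1 runs 2 units, time = 12
  J2 runs 2 units, time = 14
  J3 runs 2 units, time = 16
  J4 runs 2 units, time = 18
  J5 runs 2 units, time = 20
  J1 runs 2 units, time = 22
  J2 runs 2 units, time = 24
  J3 runs 2 units, time = 26
  J4 runs 2 units, time = 28
  J5 runs 2 units, time = 30
  J1 runs 2 units, time = 32
  J2 runs 2 units, time = 34
  J3 runs 1 units, time = 35
  J4 runs 2 units, time = 37
  J5 runs 2 units, time = 39
  J1 runs 2 units, time = 41
  J2 runs 2 units, time = 43
  J1 runs 2 units, time = 45
  J2 runs 2 units, time = 47
  J1 runs 2 units, time = 49
Finish times: [49, 47, 35, 37, 39]
Average turnaround = 207/5 = 41.4

41.4


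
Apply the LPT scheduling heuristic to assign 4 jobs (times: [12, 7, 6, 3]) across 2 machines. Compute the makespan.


Sort jobs in decreasing order (LPT): [12, 7, 6, 3]
Assign each job to the least loaded machine:
  Machine 1: jobs [12, 3], load = 15
  Machine 2: jobs [7, 6], load = 13
Makespan = max load = 15

15


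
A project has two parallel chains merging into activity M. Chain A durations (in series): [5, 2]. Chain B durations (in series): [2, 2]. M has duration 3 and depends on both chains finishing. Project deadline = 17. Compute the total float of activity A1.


Forward pass: ES(A1) = sum of predecessors on chain A = 0
EF = ES + duration = 0 + 5 = 5
Backward pass: LF(M) = deadline = 17; LS(M) = 17 - 3 = 14
LF(A1) = LS(M) - sum(successors on chain A) = 14 - 2 = 12
LS = LF - duration = 12 - 5 = 7
Total float = LS - ES = 7 - 0 = 7

7


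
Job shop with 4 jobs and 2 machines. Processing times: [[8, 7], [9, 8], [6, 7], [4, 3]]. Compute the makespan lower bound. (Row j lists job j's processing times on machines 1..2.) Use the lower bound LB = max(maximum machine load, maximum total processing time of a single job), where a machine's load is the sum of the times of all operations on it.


Machine loads:
  Machine 1: 8 + 9 + 6 + 4 = 27
  Machine 2: 7 + 8 + 7 + 3 = 25
Max machine load = 27
Job totals:
  Job 1: 15
  Job 2: 17
  Job 3: 13
  Job 4: 7
Max job total = 17
Lower bound = max(27, 17) = 27

27


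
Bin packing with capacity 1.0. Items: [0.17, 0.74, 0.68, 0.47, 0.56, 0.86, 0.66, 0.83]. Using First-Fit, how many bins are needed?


Place items sequentially using First-Fit:
  Item 0.17 -> new Bin 1
  Item 0.74 -> Bin 1 (now 0.91)
  Item 0.68 -> new Bin 2
  Item 0.47 -> new Bin 3
  Item 0.56 -> new Bin 4
  Item 0.86 -> new Bin 5
  Item 0.66 -> new Bin 6
  Item 0.83 -> new Bin 7
Total bins used = 7

7


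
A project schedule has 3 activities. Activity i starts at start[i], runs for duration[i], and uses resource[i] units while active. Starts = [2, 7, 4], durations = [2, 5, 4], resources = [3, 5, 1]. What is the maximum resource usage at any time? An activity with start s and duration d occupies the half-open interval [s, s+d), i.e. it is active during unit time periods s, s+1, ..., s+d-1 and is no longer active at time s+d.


Each activity i is active on [start_i, start_i + duration_i).
Compute total resource usage per time slot:
  t=0: active resources = [], total = 0
  t=1: active resources = [], total = 0
  t=2: active resources = [3], total = 3
  t=3: active resources = [3], total = 3
  t=4: active resources = [1], total = 1
  t=5: active resources = [1], total = 1
  t=6: active resources = [1], total = 1
  t=7: active resources = [5, 1], total = 6
  t=8: active resources = [5], total = 5
  t=9: active resources = [5], total = 5
  t=10: active resources = [5], total = 5
  t=11: active resources = [5], total = 5
Peak resource demand = 6

6


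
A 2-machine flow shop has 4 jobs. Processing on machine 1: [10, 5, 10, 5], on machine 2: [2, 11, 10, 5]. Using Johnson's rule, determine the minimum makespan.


Apply Johnson's rule:
  Group 1 (a <= b): [(2, 5, 11), (4, 5, 5), (3, 10, 10)]
  Group 2 (a > b): [(1, 10, 2)]
Optimal job order: [2, 4, 3, 1]
Schedule:
  Job 2: M1 done at 5, M2 done at 16
  Job 4: M1 done at 10, M2 done at 21
  Job 3: M1 done at 20, M2 done at 31
  Job 1: M1 done at 30, M2 done at 33
Makespan = 33

33


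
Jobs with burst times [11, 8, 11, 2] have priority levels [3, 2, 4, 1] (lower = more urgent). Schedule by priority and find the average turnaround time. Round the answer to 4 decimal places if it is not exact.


Sort by priority (ascending = highest first):
Order: [(1, 2), (2, 8), (3, 11), (4, 11)]
Completion times:
  Priority 1, burst=2, C=2
  Priority 2, burst=8, C=10
  Priority 3, burst=11, C=21
  Priority 4, burst=11, C=32
Average turnaround = 65/4 = 16.25

16.25


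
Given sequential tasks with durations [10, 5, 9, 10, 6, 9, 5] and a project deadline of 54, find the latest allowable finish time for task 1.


LF(activity 1) = deadline - sum of successor durations
Successors: activities 2 through 7 with durations [5, 9, 10, 6, 9, 5]
Sum of successor durations = 44
LF = 54 - 44 = 10

10


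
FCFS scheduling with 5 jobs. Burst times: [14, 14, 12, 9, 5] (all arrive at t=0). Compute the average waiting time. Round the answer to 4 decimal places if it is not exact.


FCFS order (as given): [14, 14, 12, 9, 5]
Waiting times:
  Job 1: wait = 0
  Job 2: wait = 14
  Job 3: wait = 28
  Job 4: wait = 40
  Job 5: wait = 49
Sum of waiting times = 131
Average waiting time = 131/5 = 26.2

26.2


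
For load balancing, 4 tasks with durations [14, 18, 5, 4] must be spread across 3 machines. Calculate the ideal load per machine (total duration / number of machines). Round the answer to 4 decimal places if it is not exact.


Total processing time = 14 + 18 + 5 + 4 = 41
Number of machines = 3
Ideal balanced load = 41 / 3 = 13.6667

13.6667


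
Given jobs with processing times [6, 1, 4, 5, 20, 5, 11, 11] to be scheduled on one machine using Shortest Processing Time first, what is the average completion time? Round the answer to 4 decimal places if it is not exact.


Sort jobs by processing time (SPT order): [1, 4, 5, 5, 6, 11, 11, 20]
Compute completion times sequentially:
  Job 1: processing = 1, completes at 1
  Job 2: processing = 4, completes at 5
  Job 3: processing = 5, completes at 10
  Job 4: processing = 5, completes at 15
  Job 5: processing = 6, completes at 21
  Job 6: processing = 11, completes at 32
  Job 7: processing = 11, completes at 43
  Job 8: processing = 20, completes at 63
Sum of completion times = 190
Average completion time = 190/8 = 23.75

23.75


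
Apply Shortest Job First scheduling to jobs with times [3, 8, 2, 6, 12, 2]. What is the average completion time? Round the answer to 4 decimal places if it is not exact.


SJF order (ascending): [2, 2, 3, 6, 8, 12]
Completion times:
  Job 1: burst=2, C=2
  Job 2: burst=2, C=4
  Job 3: burst=3, C=7
  Job 4: burst=6, C=13
  Job 5: burst=8, C=21
  Job 6: burst=12, C=33
Average completion = 80/6 = 13.3333

13.3333


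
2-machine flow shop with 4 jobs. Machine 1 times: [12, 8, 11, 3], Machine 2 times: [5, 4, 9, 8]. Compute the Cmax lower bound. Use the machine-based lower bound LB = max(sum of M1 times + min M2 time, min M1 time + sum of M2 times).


LB1 = sum(M1 times) + min(M2 times) = 34 + 4 = 38
LB2 = min(M1 times) + sum(M2 times) = 3 + 26 = 29
Lower bound = max(LB1, LB2) = max(38, 29) = 38

38


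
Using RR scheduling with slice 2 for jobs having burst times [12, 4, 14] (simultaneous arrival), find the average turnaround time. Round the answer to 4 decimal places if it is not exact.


Time quantum = 2
Execution trace:
  J1 runs 2 units, time = 2
  J2 runs 2 units, time = 4
  J3 runs 2 units, time = 6
  J1 runs 2 units, time = 8
  J2 runs 2 units, time = 10
  J3 runs 2 units, time = 12
  J1 runs 2 units, time = 14
  J3 runs 2 units, time = 16
  J1 runs 2 units, time = 18
  J3 runs 2 units, time = 20
  J1 runs 2 units, time = 22
  J3 runs 2 units, time = 24
  J1 runs 2 units, time = 26
  J3 runs 2 units, time = 28
  J3 runs 2 units, time = 30
Finish times: [26, 10, 30]
Average turnaround = 66/3 = 22.0

22.0


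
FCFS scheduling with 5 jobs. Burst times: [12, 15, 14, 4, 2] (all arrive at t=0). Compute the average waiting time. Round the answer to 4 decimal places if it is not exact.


FCFS order (as given): [12, 15, 14, 4, 2]
Waiting times:
  Job 1: wait = 0
  Job 2: wait = 12
  Job 3: wait = 27
  Job 4: wait = 41
  Job 5: wait = 45
Sum of waiting times = 125
Average waiting time = 125/5 = 25.0

25.0


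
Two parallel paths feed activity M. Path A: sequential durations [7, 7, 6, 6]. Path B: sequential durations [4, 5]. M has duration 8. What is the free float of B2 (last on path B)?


ES(B2) = sum of predecessors on chain B = 4
EF(B2) = ES + duration = 4 + 5 = 9
Successor of B2 is M. ES(M) = max(sum(A), sum(B)) = max(26, 9) = 26
Free float = ES(successor) - EF(current) = 26 - 9 = 17

17


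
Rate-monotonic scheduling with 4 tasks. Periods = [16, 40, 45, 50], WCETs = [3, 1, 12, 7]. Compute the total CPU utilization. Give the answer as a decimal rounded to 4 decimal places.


Compute individual utilizations (exact fractions):
  Task 1: C/T = 3/16 (approx. 0.1875)
  Task 2: C/T = 1/40 (approx. 0.025)
  Task 3: C/T = 12/45 = 4/15 (approx. 0.2667)
  Task 4: C/T = 7/50 (approx. 0.14)
Total utilization U = 3/16 + 1/40 + 4/15 + 7/50 = 743/1200
Rounded to 4 decimal places: U = 0.6192
RM (Liu & Layland) bound for 4 tasks = 0.756828; compare with U = 743/1200 (approx. 0.619167)
U <= bound, so schedulable by RM sufficient condition.

0.6192


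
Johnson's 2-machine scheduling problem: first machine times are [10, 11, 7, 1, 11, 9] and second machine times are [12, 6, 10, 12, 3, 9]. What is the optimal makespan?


Apply Johnson's rule:
  Group 1 (a <= b): [(4, 1, 12), (3, 7, 10), (6, 9, 9), (1, 10, 12)]
  Group 2 (a > b): [(2, 11, 6), (5, 11, 3)]
Optimal job order: [4, 3, 6, 1, 2, 5]
Schedule:
  Job 4: M1 done at 1, M2 done at 13
  Job 3: M1 done at 8, M2 done at 23
  Job 6: M1 done at 17, M2 done at 32
  Job 1: M1 done at 27, M2 done at 44
  Job 2: M1 done at 38, M2 done at 50
  Job 5: M1 done at 49, M2 done at 53
Makespan = 53

53


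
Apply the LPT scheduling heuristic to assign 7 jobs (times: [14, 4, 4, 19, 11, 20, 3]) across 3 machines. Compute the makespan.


Sort jobs in decreasing order (LPT): [20, 19, 14, 11, 4, 4, 3]
Assign each job to the least loaded machine:
  Machine 1: jobs [20, 4], load = 24
  Machine 2: jobs [19, 4, 3], load = 26
  Machine 3: jobs [14, 11], load = 25
Makespan = max load = 26

26


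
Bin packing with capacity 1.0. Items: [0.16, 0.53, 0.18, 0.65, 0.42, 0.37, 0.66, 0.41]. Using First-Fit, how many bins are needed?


Place items sequentially using First-Fit:
  Item 0.16 -> new Bin 1
  Item 0.53 -> Bin 1 (now 0.69)
  Item 0.18 -> Bin 1 (now 0.87)
  Item 0.65 -> new Bin 2
  Item 0.42 -> new Bin 3
  Item 0.37 -> Bin 3 (now 0.79)
  Item 0.66 -> new Bin 4
  Item 0.41 -> new Bin 5
Total bins used = 5

5


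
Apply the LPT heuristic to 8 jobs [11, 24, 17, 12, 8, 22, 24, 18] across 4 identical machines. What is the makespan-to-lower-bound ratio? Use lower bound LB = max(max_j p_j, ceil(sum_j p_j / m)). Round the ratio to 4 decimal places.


LPT order: [24, 24, 22, 18, 17, 12, 11, 8]
Machine loads after assignment: [35, 32, 34, 35]
LPT makespan = 35
Lower bound = max(max_job, ceil(total/4)) = max(24, 34) = 34
Ratio = 35 / 34 = 1.0294

1.0294


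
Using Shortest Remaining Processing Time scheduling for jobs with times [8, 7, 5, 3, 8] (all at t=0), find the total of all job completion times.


Since all jobs arrive at t=0, SRPT equals SPT ordering.
SPT order: [3, 5, 7, 8, 8]
Completion times:
  Job 1: p=3, C=3
  Job 2: p=5, C=8
  Job 3: p=7, C=15
  Job 4: p=8, C=23
  Job 5: p=8, C=31
Total completion time = 3 + 8 + 15 + 23 + 31 = 80

80


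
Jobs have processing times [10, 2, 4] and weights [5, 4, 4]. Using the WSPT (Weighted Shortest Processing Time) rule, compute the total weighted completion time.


Compute p/w ratios and sort ascending (WSPT): [(2, 4), (4, 4), (10, 5)]
Compute weighted completion times:
  Job (p=2,w=4): C=2, w*C=4*2=8
  Job (p=4,w=4): C=6, w*C=4*6=24
  Job (p=10,w=5): C=16, w*C=5*16=80
Total weighted completion time = 112

112


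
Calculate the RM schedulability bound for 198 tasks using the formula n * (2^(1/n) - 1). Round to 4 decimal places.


Compute 2^(1/198) = 1.0035068781
Subtract 1: 1.0035068781 - 1 = 0.0035068781
Multiply by n: 198 * 0.0035068781 = 0.6943618638
Round to 4 dp: 0.6944

0.6944


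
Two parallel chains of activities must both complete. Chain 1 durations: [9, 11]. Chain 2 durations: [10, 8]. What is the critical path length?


Path A total = 9 + 11 = 20
Path B total = 10 + 8 = 18
Critical path = longest path = max(20, 18) = 20

20


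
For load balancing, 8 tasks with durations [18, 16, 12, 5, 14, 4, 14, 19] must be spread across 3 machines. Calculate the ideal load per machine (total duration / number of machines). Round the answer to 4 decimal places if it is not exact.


Total processing time = 18 + 16 + 12 + 5 + 14 + 4 + 14 + 19 = 102
Number of machines = 3
Ideal balanced load = 102 / 3 = 34.0

34.0


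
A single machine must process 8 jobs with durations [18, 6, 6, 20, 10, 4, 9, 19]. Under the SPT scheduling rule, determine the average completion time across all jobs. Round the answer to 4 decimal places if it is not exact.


Sort jobs by processing time (SPT order): [4, 6, 6, 9, 10, 18, 19, 20]
Compute completion times sequentially:
  Job 1: processing = 4, completes at 4
  Job 2: processing = 6, completes at 10
  Job 3: processing = 6, completes at 16
  Job 4: processing = 9, completes at 25
  Job 5: processing = 10, completes at 35
  Job 6: processing = 18, completes at 53
  Job 7: processing = 19, completes at 72
  Job 8: processing = 20, completes at 92
Sum of completion times = 307
Average completion time = 307/8 = 38.375

38.375


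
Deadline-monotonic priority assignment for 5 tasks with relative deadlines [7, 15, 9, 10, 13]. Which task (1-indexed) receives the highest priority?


Sort tasks by relative deadline (ascending):
  Task 1: deadline = 7
  Task 3: deadline = 9
  Task 4: deadline = 10
  Task 5: deadline = 13
  Task 2: deadline = 15
Priority order (highest first): [1, 3, 4, 5, 2]
Highest priority task = 1

1


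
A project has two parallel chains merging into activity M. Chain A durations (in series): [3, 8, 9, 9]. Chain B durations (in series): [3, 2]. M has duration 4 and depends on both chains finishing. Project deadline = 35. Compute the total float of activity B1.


Forward pass: ES(B1) = sum of predecessors on chain B = 0
EF = ES + duration = 0 + 3 = 3
Backward pass: LF(M) = deadline = 35; LS(M) = 35 - 4 = 31
LF(B1) = LS(M) - sum(successors on chain B) = 31 - 2 = 29
LS = LF - duration = 29 - 3 = 26
Total float = LS - ES = 26 - 0 = 26

26


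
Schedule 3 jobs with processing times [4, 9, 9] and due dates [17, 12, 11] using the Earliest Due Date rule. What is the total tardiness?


Sort by due date (EDD order): [(9, 11), (9, 12), (4, 17)]
Compute completion times and tardiness:
  Job 1: p=9, d=11, C=9, tardiness=max(0,9-11)=0
  Job 2: p=9, d=12, C=18, tardiness=max(0,18-12)=6
  Job 3: p=4, d=17, C=22, tardiness=max(0,22-17)=5
Total tardiness = 11

11


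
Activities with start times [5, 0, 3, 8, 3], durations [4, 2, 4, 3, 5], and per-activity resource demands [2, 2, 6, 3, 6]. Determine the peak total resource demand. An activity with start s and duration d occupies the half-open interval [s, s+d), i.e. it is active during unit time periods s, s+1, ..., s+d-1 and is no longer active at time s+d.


Each activity i is active on [start_i, start_i + duration_i).
Compute total resource usage per time slot:
  t=0: active resources = [2], total = 2
  t=1: active resources = [2], total = 2
  t=2: active resources = [], total = 0
  t=3: active resources = [6, 6], total = 12
  t=4: active resources = [6, 6], total = 12
  t=5: active resources = [2, 6, 6], total = 14
  t=6: active resources = [2, 6, 6], total = 14
  t=7: active resources = [2, 6], total = 8
  t=8: active resources = [2, 3], total = 5
  t=9: active resources = [3], total = 3
  t=10: active resources = [3], total = 3
Peak resource demand = 14

14


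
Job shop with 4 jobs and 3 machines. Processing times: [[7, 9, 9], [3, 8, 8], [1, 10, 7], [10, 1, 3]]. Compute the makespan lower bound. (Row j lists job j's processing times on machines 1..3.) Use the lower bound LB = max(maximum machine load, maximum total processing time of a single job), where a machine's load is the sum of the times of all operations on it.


Machine loads:
  Machine 1: 7 + 3 + 1 + 10 = 21
  Machine 2: 9 + 8 + 10 + 1 = 28
  Machine 3: 9 + 8 + 7 + 3 = 27
Max machine load = 28
Job totals:
  Job 1: 25
  Job 2: 19
  Job 3: 18
  Job 4: 14
Max job total = 25
Lower bound = max(28, 25) = 28

28


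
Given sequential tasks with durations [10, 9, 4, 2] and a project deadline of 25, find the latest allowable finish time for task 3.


LF(activity 3) = deadline - sum of successor durations
Successors: activities 4 through 4 with durations [2]
Sum of successor durations = 2
LF = 25 - 2 = 23

23


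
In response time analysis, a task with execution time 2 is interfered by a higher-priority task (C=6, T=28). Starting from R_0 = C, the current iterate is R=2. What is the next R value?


R_next = C + ceil(R_prev / T_hp) * C_hp
ceil(2 / 28) = ceil(0.0714) = 1
Interference = 1 * 6 = 6
R_next = 2 + 6 = 8

8


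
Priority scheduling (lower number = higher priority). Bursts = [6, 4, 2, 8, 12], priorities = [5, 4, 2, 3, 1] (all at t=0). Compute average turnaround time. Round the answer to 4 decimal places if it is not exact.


Sort by priority (ascending = highest first):
Order: [(1, 12), (2, 2), (3, 8), (4, 4), (5, 6)]
Completion times:
  Priority 1, burst=12, C=12
  Priority 2, burst=2, C=14
  Priority 3, burst=8, C=22
  Priority 4, burst=4, C=26
  Priority 5, burst=6, C=32
Average turnaround = 106/5 = 21.2

21.2


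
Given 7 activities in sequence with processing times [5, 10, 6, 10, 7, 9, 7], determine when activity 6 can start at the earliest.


Activity 6 starts after activities 1 through 5 complete.
Predecessor durations: [5, 10, 6, 10, 7]
ES = 5 + 10 + 6 + 10 + 7 = 38

38


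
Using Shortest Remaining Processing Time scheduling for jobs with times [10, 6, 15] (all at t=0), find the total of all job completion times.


Since all jobs arrive at t=0, SRPT equals SPT ordering.
SPT order: [6, 10, 15]
Completion times:
  Job 1: p=6, C=6
  Job 2: p=10, C=16
  Job 3: p=15, C=31
Total completion time = 6 + 16 + 31 = 53

53


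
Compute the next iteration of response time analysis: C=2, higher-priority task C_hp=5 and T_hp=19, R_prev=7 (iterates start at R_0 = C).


R_next = C + ceil(R_prev / T_hp) * C_hp
ceil(7 / 19) = ceil(0.3684) = 1
Interference = 1 * 5 = 5
R_next = 2 + 5 = 7
R_next = R_prev, so the iteration has converged (response time = 7).

7


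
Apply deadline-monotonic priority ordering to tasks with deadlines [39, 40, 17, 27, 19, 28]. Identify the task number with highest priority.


Sort tasks by relative deadline (ascending):
  Task 3: deadline = 17
  Task 5: deadline = 19
  Task 4: deadline = 27
  Task 6: deadline = 28
  Task 1: deadline = 39
  Task 2: deadline = 40
Priority order (highest first): [3, 5, 4, 6, 1, 2]
Highest priority task = 3

3


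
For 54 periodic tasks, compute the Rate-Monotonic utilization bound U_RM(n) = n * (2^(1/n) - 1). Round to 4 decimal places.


Compute 2^(1/54) = 1.0129187947
Subtract 1: 1.0129187947 - 1 = 0.0129187947
Multiply by n: 54 * 0.0129187947 = 0.6976149138
Round to 4 dp: 0.6976

0.6976


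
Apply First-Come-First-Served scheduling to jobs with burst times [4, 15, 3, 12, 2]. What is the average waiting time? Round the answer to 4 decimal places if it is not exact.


FCFS order (as given): [4, 15, 3, 12, 2]
Waiting times:
  Job 1: wait = 0
  Job 2: wait = 4
  Job 3: wait = 19
  Job 4: wait = 22
  Job 5: wait = 34
Sum of waiting times = 79
Average waiting time = 79/5 = 15.8

15.8


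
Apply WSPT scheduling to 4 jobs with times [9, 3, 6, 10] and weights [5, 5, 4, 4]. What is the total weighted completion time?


Compute p/w ratios and sort ascending (WSPT): [(3, 5), (6, 4), (9, 5), (10, 4)]
Compute weighted completion times:
  Job (p=3,w=5): C=3, w*C=5*3=15
  Job (p=6,w=4): C=9, w*C=4*9=36
  Job (p=9,w=5): C=18, w*C=5*18=90
  Job (p=10,w=4): C=28, w*C=4*28=112
Total weighted completion time = 253

253


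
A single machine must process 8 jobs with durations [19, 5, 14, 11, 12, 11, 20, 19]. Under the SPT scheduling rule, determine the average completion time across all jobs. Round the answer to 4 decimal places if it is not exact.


Sort jobs by processing time (SPT order): [5, 11, 11, 12, 14, 19, 19, 20]
Compute completion times sequentially:
  Job 1: processing = 5, completes at 5
  Job 2: processing = 11, completes at 16
  Job 3: processing = 11, completes at 27
  Job 4: processing = 12, completes at 39
  Job 5: processing = 14, completes at 53
  Job 6: processing = 19, completes at 72
  Job 7: processing = 19, completes at 91
  Job 8: processing = 20, completes at 111
Sum of completion times = 414
Average completion time = 414/8 = 51.75

51.75


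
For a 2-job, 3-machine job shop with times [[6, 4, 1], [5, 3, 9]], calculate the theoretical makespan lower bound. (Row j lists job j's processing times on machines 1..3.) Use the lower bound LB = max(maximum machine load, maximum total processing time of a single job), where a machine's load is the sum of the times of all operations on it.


Machine loads:
  Machine 1: 6 + 5 = 11
  Machine 2: 4 + 3 = 7
  Machine 3: 1 + 9 = 10
Max machine load = 11
Job totals:
  Job 1: 11
  Job 2: 17
Max job total = 17
Lower bound = max(11, 17) = 17

17


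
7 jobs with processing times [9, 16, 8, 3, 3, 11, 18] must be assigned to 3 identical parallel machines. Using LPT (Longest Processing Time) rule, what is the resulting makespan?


Sort jobs in decreasing order (LPT): [18, 16, 11, 9, 8, 3, 3]
Assign each job to the least loaded machine:
  Machine 1: jobs [18, 3], load = 21
  Machine 2: jobs [16, 8], load = 24
  Machine 3: jobs [11, 9, 3], load = 23
Makespan = max load = 24

24


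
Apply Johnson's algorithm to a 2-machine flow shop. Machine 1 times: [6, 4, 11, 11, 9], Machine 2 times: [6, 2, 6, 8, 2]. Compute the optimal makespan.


Apply Johnson's rule:
  Group 1 (a <= b): [(1, 6, 6)]
  Group 2 (a > b): [(4, 11, 8), (3, 11, 6), (2, 4, 2), (5, 9, 2)]
Optimal job order: [1, 4, 3, 2, 5]
Schedule:
  Job 1: M1 done at 6, M2 done at 12
  Job 4: M1 done at 17, M2 done at 25
  Job 3: M1 done at 28, M2 done at 34
  Job 2: M1 done at 32, M2 done at 36
  Job 5: M1 done at 41, M2 done at 43
Makespan = 43

43


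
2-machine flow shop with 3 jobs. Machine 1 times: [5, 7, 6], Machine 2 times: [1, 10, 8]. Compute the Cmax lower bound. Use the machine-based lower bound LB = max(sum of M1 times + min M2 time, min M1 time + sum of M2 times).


LB1 = sum(M1 times) + min(M2 times) = 18 + 1 = 19
LB2 = min(M1 times) + sum(M2 times) = 5 + 19 = 24
Lower bound = max(LB1, LB2) = max(19, 24) = 24

24


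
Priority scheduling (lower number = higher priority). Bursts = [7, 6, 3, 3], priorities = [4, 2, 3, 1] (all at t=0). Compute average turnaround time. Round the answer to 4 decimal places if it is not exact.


Sort by priority (ascending = highest first):
Order: [(1, 3), (2, 6), (3, 3), (4, 7)]
Completion times:
  Priority 1, burst=3, C=3
  Priority 2, burst=6, C=9
  Priority 3, burst=3, C=12
  Priority 4, burst=7, C=19
Average turnaround = 43/4 = 10.75

10.75


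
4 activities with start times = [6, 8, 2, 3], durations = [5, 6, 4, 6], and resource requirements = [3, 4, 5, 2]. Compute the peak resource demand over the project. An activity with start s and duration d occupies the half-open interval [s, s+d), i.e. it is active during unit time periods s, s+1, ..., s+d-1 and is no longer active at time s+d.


Each activity i is active on [start_i, start_i + duration_i).
Compute total resource usage per time slot:
  t=0: active resources = [], total = 0
  t=1: active resources = [], total = 0
  t=2: active resources = [5], total = 5
  t=3: active resources = [5, 2], total = 7
  t=4: active resources = [5, 2], total = 7
  t=5: active resources = [5, 2], total = 7
  t=6: active resources = [3, 2], total = 5
  t=7: active resources = [3, 2], total = 5
  t=8: active resources = [3, 4, 2], total = 9
  t=9: active resources = [3, 4], total = 7
  t=10: active resources = [3, 4], total = 7
  t=11: active resources = [4], total = 4
  t=12: active resources = [4], total = 4
  t=13: active resources = [4], total = 4
Peak resource demand = 9

9


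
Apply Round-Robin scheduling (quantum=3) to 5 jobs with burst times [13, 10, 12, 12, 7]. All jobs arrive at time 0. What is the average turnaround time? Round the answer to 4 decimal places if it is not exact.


Time quantum = 3
Execution trace:
  J1 runs 3 units, time = 3
  J2 runs 3 units, time = 6
  J3 runs 3 units, time = 9
  J4 runs 3 units, time = 12
  J5 runs 3 units, time = 15
  J1 runs 3 units, time = 18
  J2 runs 3 units, time = 21
  J3 runs 3 units, time = 24
  J4 runs 3 units, time = 27
  J5 runs 3 units, time = 30
  J1 runs 3 units, time = 33
  J2 runs 3 units, time = 36
  J3 runs 3 units, time = 39
  J4 runs 3 units, time = 42
  J5 runs 1 units, time = 43
  J1 runs 3 units, time = 46
  J2 runs 1 units, time = 47
  J3 runs 3 units, time = 50
  J4 runs 3 units, time = 53
  J1 runs 1 units, time = 54
Finish times: [54, 47, 50, 53, 43]
Average turnaround = 247/5 = 49.4

49.4


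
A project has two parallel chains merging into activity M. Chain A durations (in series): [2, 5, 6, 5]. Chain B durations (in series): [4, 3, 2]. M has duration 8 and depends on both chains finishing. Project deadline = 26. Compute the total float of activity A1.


Forward pass: ES(A1) = sum of predecessors on chain A = 0
EF = ES + duration = 0 + 2 = 2
Backward pass: LF(M) = deadline = 26; LS(M) = 26 - 8 = 18
LF(A1) = LS(M) - sum(successors on chain A) = 18 - 16 = 2
LS = LF - duration = 2 - 2 = 0
Total float = LS - ES = 0 - 0 = 0

0


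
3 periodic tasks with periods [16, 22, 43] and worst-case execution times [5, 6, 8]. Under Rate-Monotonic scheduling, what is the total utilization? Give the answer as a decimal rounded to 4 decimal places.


Compute individual utilizations (exact fractions):
  Task 1: C/T = 5/16 (approx. 0.3125)
  Task 2: C/T = 6/22 = 3/11 (approx. 0.2727)
  Task 3: C/T = 8/43 (approx. 0.186)
Total utilization U = 5/16 + 3/11 + 8/43 = 5837/7568
Rounded to 4 decimal places: U = 0.7713
RM (Liu & Layland) bound for 3 tasks = 0.779763; compare with U = 5837/7568 (approx. 0.771274)
U <= bound, so schedulable by RM sufficient condition.

0.7713


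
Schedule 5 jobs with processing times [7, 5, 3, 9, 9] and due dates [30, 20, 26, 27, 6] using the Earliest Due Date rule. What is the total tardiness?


Sort by due date (EDD order): [(9, 6), (5, 20), (3, 26), (9, 27), (7, 30)]
Compute completion times and tardiness:
  Job 1: p=9, d=6, C=9, tardiness=max(0,9-6)=3
  Job 2: p=5, d=20, C=14, tardiness=max(0,14-20)=0
  Job 3: p=3, d=26, C=17, tardiness=max(0,17-26)=0
  Job 4: p=9, d=27, C=26, tardiness=max(0,26-27)=0
  Job 5: p=7, d=30, C=33, tardiness=max(0,33-30)=3
Total tardiness = 6

6


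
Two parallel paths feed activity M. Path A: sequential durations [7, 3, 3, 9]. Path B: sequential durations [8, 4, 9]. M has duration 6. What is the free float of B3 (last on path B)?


ES(B3) = sum of predecessors on chain B = 12
EF(B3) = ES + duration = 12 + 9 = 21
Successor of B3 is M. ES(M) = max(sum(A), sum(B)) = max(22, 21) = 22
Free float = ES(successor) - EF(current) = 22 - 21 = 1

1


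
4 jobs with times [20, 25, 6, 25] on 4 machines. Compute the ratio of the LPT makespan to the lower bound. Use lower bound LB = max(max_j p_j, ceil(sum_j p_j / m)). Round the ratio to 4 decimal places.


LPT order: [25, 25, 20, 6]
Machine loads after assignment: [25, 25, 20, 6]
LPT makespan = 25
Lower bound = max(max_job, ceil(total/4)) = max(25, 19) = 25
Ratio = 25 / 25 = 1.0

1.0


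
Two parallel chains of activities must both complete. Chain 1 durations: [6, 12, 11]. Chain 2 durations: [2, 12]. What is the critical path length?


Path A total = 6 + 12 + 11 = 29
Path B total = 2 + 12 = 14
Critical path = longest path = max(29, 14) = 29

29


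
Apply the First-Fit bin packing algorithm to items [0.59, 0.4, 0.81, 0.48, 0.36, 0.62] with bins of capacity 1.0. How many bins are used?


Place items sequentially using First-Fit:
  Item 0.59 -> new Bin 1
  Item 0.4 -> Bin 1 (now 0.99)
  Item 0.81 -> new Bin 2
  Item 0.48 -> new Bin 3
  Item 0.36 -> Bin 3 (now 0.84)
  Item 0.62 -> new Bin 4
Total bins used = 4

4


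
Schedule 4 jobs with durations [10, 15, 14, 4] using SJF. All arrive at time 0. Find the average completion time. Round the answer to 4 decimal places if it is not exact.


SJF order (ascending): [4, 10, 14, 15]
Completion times:
  Job 1: burst=4, C=4
  Job 2: burst=10, C=14
  Job 3: burst=14, C=28
  Job 4: burst=15, C=43
Average completion = 89/4 = 22.25

22.25


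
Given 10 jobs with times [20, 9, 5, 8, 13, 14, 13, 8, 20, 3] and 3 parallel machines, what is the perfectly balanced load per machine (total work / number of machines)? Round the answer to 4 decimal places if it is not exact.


Total processing time = 20 + 9 + 5 + 8 + 13 + 14 + 13 + 8 + 20 + 3 = 113
Number of machines = 3
Ideal balanced load = 113 / 3 = 37.6667

37.6667


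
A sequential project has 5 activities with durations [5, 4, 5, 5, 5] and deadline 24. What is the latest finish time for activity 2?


LF(activity 2) = deadline - sum of successor durations
Successors: activities 3 through 5 with durations [5, 5, 5]
Sum of successor durations = 15
LF = 24 - 15 = 9

9


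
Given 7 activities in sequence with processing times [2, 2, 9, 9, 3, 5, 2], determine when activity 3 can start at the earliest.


Activity 3 starts after activities 1 through 2 complete.
Predecessor durations: [2, 2]
ES = 2 + 2 = 4

4


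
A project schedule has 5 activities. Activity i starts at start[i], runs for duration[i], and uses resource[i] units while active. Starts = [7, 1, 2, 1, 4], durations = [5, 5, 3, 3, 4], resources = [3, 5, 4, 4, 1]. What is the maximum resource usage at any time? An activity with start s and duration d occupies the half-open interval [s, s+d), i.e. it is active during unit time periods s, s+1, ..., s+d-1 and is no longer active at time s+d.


Each activity i is active on [start_i, start_i + duration_i).
Compute total resource usage per time slot:
  t=0: active resources = [], total = 0
  t=1: active resources = [5, 4], total = 9
  t=2: active resources = [5, 4, 4], total = 13
  t=3: active resources = [5, 4, 4], total = 13
  t=4: active resources = [5, 4, 1], total = 10
  t=5: active resources = [5, 1], total = 6
  t=6: active resources = [1], total = 1
  t=7: active resources = [3, 1], total = 4
  t=8: active resources = [3], total = 3
  t=9: active resources = [3], total = 3
  t=10: active resources = [3], total = 3
  t=11: active resources = [3], total = 3
Peak resource demand = 13

13


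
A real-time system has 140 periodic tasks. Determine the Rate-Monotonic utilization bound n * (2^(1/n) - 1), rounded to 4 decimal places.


Compute 2^(1/140) = 1.0049633280
Subtract 1: 1.0049633280 - 1 = 0.0049633280
Multiply by n: 140 * 0.0049633280 = 0.6948659200
Round to 4 dp: 0.6949

0.6949


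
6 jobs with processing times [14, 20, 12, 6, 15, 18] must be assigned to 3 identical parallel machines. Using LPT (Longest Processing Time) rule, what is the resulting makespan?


Sort jobs in decreasing order (LPT): [20, 18, 15, 14, 12, 6]
Assign each job to the least loaded machine:
  Machine 1: jobs [20, 6], load = 26
  Machine 2: jobs [18, 12], load = 30
  Machine 3: jobs [15, 14], load = 29
Makespan = max load = 30

30


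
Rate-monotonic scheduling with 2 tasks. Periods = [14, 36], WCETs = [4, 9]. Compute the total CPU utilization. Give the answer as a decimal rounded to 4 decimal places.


Compute individual utilizations (exact fractions):
  Task 1: C/T = 4/14 = 2/7 (approx. 0.2857)
  Task 2: C/T = 9/36 = 1/4 (approx. 0.25)
Total utilization U = 2/7 + 1/4 = 15/28
Rounded to 4 decimal places: U = 0.5357
RM (Liu & Layland) bound for 2 tasks = 0.828427; compare with U = 15/28 (approx. 0.535714)
U <= bound, so schedulable by RM sufficient condition.

0.5357


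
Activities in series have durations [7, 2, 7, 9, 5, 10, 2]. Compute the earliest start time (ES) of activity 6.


Activity 6 starts after activities 1 through 5 complete.
Predecessor durations: [7, 2, 7, 9, 5]
ES = 7 + 2 + 7 + 9 + 5 = 30

30


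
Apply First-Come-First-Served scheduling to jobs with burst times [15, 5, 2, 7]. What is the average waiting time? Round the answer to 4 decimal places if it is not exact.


FCFS order (as given): [15, 5, 2, 7]
Waiting times:
  Job 1: wait = 0
  Job 2: wait = 15
  Job 3: wait = 20
  Job 4: wait = 22
Sum of waiting times = 57
Average waiting time = 57/4 = 14.25

14.25


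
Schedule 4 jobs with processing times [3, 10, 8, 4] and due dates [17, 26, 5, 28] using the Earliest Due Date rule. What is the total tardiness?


Sort by due date (EDD order): [(8, 5), (3, 17), (10, 26), (4, 28)]
Compute completion times and tardiness:
  Job 1: p=8, d=5, C=8, tardiness=max(0,8-5)=3
  Job 2: p=3, d=17, C=11, tardiness=max(0,11-17)=0
  Job 3: p=10, d=26, C=21, tardiness=max(0,21-26)=0
  Job 4: p=4, d=28, C=25, tardiness=max(0,25-28)=0
Total tardiness = 3

3


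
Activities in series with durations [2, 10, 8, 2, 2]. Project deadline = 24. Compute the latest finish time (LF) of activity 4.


LF(activity 4) = deadline - sum of successor durations
Successors: activities 5 through 5 with durations [2]
Sum of successor durations = 2
LF = 24 - 2 = 22

22


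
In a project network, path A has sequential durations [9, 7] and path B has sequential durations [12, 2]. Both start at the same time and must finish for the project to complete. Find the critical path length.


Path A total = 9 + 7 = 16
Path B total = 12 + 2 = 14
Critical path = longest path = max(16, 14) = 16

16


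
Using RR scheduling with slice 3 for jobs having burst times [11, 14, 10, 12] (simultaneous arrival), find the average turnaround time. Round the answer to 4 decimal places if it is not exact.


Time quantum = 3
Execution trace:
  J1 runs 3 units, time = 3
  J2 runs 3 units, time = 6
  J3 runs 3 units, time = 9
  J4 runs 3 units, time = 12
  J1 runs 3 units, time = 15
  J2 runs 3 units, time = 18
  J3 runs 3 units, time = 21
  J4 runs 3 units, time = 24
  J1 runs 3 units, time = 27
  J2 runs 3 units, time = 30
  J3 runs 3 units, time = 33
  J4 runs 3 units, time = 36
  J1 runs 2 units, time = 38
  J2 runs 3 units, time = 41
  J3 runs 1 units, time = 42
  J4 runs 3 units, time = 45
  J2 runs 2 units, time = 47
Finish times: [38, 47, 42, 45]
Average turnaround = 172/4 = 43.0

43.0


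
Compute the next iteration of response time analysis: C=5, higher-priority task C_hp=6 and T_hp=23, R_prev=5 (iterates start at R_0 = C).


R_next = C + ceil(R_prev / T_hp) * C_hp
ceil(5 / 23) = ceil(0.2174) = 1
Interference = 1 * 6 = 6
R_next = 5 + 6 = 11

11


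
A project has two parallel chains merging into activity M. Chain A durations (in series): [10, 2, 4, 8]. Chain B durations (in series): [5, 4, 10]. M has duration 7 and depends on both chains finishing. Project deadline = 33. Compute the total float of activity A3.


Forward pass: ES(A3) = sum of predecessors on chain A = 12
EF = ES + duration = 12 + 4 = 16
Backward pass: LF(M) = deadline = 33; LS(M) = 33 - 7 = 26
LF(A3) = LS(M) - sum(successors on chain A) = 26 - 8 = 18
LS = LF - duration = 18 - 4 = 14
Total float = LS - ES = 14 - 12 = 2

2


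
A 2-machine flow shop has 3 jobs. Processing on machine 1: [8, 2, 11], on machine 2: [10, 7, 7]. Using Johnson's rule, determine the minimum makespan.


Apply Johnson's rule:
  Group 1 (a <= b): [(2, 2, 7), (1, 8, 10)]
  Group 2 (a > b): [(3, 11, 7)]
Optimal job order: [2, 1, 3]
Schedule:
  Job 2: M1 done at 2, M2 done at 9
  Job 1: M1 done at 10, M2 done at 20
  Job 3: M1 done at 21, M2 done at 28
Makespan = 28

28


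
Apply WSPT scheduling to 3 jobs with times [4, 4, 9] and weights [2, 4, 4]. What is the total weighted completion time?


Compute p/w ratios and sort ascending (WSPT): [(4, 4), (4, 2), (9, 4)]
Compute weighted completion times:
  Job (p=4,w=4): C=4, w*C=4*4=16
  Job (p=4,w=2): C=8, w*C=2*8=16
  Job (p=9,w=4): C=17, w*C=4*17=68
Total weighted completion time = 100

100


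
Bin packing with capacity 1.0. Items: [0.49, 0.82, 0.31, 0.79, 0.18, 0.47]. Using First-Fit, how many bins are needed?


Place items sequentially using First-Fit:
  Item 0.49 -> new Bin 1
  Item 0.82 -> new Bin 2
  Item 0.31 -> Bin 1 (now 0.8)
  Item 0.79 -> new Bin 3
  Item 0.18 -> Bin 1 (now 0.98)
  Item 0.47 -> new Bin 4
Total bins used = 4

4


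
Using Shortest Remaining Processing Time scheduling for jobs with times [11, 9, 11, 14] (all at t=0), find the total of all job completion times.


Since all jobs arrive at t=0, SRPT equals SPT ordering.
SPT order: [9, 11, 11, 14]
Completion times:
  Job 1: p=9, C=9
  Job 2: p=11, C=20
  Job 3: p=11, C=31
  Job 4: p=14, C=45
Total completion time = 9 + 20 + 31 + 45 = 105

105


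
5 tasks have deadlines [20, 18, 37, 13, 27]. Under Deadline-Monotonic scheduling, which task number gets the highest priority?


Sort tasks by relative deadline (ascending):
  Task 4: deadline = 13
  Task 2: deadline = 18
  Task 1: deadline = 20
  Task 5: deadline = 27
  Task 3: deadline = 37
Priority order (highest first): [4, 2, 1, 5, 3]
Highest priority task = 4

4


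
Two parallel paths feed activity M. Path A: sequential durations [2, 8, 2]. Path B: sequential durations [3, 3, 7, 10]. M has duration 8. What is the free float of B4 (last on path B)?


ES(B4) = sum of predecessors on chain B = 13
EF(B4) = ES + duration = 13 + 10 = 23
Successor of B4 is M. ES(M) = max(sum(A), sum(B)) = max(12, 23) = 23
Free float = ES(successor) - EF(current) = 23 - 23 = 0

0


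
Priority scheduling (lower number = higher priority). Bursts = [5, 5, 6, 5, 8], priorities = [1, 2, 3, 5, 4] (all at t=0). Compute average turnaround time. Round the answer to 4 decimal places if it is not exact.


Sort by priority (ascending = highest first):
Order: [(1, 5), (2, 5), (3, 6), (4, 8), (5, 5)]
Completion times:
  Priority 1, burst=5, C=5
  Priority 2, burst=5, C=10
  Priority 3, burst=6, C=16
  Priority 4, burst=8, C=24
  Priority 5, burst=5, C=29
Average turnaround = 84/5 = 16.8

16.8


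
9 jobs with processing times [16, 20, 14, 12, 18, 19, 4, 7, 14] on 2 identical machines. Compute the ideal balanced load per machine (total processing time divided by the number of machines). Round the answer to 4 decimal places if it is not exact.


Total processing time = 16 + 20 + 14 + 12 + 18 + 19 + 4 + 7 + 14 = 124
Number of machines = 2
Ideal balanced load = 124 / 2 = 62.0

62.0


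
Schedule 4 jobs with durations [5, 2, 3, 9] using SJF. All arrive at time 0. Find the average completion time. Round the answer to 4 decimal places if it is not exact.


SJF order (ascending): [2, 3, 5, 9]
Completion times:
  Job 1: burst=2, C=2
  Job 2: burst=3, C=5
  Job 3: burst=5, C=10
  Job 4: burst=9, C=19
Average completion = 36/4 = 9.0

9.0


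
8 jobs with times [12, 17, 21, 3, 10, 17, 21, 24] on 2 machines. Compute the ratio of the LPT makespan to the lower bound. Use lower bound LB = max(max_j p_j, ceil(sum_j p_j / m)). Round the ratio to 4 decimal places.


LPT order: [24, 21, 21, 17, 17, 12, 10, 3]
Machine loads after assignment: [61, 64]
LPT makespan = 64
Lower bound = max(max_job, ceil(total/2)) = max(24, 63) = 63
Ratio = 64 / 63 = 1.0159

1.0159
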